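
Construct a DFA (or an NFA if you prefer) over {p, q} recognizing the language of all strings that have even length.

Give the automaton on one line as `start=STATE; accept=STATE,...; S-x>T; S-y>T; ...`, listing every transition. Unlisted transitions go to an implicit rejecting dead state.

Only the length mod 2 matters, so use a 2-cycle: from any state, every input symbol moves to the next state, wrapping B back to A. Mark A accepting.
With 2 states:
       p  q 
>* A   B  B 
   B   A  A 
(> = start, * = accepting)

start=A; accept=A; A-p>B; A-q>B; B-p>A; B-q>A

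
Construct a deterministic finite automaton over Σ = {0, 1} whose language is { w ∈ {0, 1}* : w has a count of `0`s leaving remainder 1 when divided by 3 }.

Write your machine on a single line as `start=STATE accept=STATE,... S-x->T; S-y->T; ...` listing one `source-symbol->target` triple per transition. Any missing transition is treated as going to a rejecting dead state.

Keep the running count of `0`s modulo 3: each `0` advances along the cycle S0 → S1 → S2 → S0 while other symbols loop. Accept at S1.
3 states suffice.
        0   1  
>  S0   S1  S0 
 * S1   S2  S1 
   S2   S0  S2 
(> = start, * = accepting)

start=S0; accept=S1; S0-0->S1; S0-1->S0; S1-0->S2; S1-1->S1; S2-0->S0; S2-1->S2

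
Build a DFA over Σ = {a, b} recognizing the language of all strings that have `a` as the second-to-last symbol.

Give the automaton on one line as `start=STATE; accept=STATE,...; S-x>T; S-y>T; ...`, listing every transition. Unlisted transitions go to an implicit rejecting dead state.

A DFA must remember the last 2 symbols (since which symbol is second-to-last isn't known until the input ends). Use one state per possible window of the last ≤2 symbols; accept from those whose window starts with `a`.
        a   b  
>  q0   q1  q2 
   q1   q3  q4 
   q2   q5  q6 
 * q3   q3  q4 
 * q4   q5  q6 
   q5   q3  q4 
   q6   q5  q6 
(> = start, * = accepting)

start=q0; accept=q3,q4; q0-a>q1; q0-b>q2; q1-a>q3; q1-b>q4; q2-a>q5; q2-b>q6; q3-a>q3; q3-b>q4; q4-a>q5; q4-b>q6; q5-a>q3; q5-b>q4; q6-a>q5; q6-b>q6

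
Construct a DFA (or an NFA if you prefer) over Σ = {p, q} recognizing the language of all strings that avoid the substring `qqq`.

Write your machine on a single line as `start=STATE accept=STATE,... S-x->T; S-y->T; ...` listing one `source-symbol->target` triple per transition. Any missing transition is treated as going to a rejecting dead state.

This is the complement of 'contains `qqq`'. Use the same substring-matching states — A through D holding how much of `qqq` has just been matched — but flip the accepting set: everything except the trap D accepts.
With 4 states:
       p  q 
>* A   A  B 
 * B   A  C 
 * C   A  D 
   D   D  D 
(> = start, * = accepting)

start=A; accept=A,B,C; A-p->A; A-q->B; B-p->A; B-q->C; C-p->A; C-q->D; D-p->D; D-q->D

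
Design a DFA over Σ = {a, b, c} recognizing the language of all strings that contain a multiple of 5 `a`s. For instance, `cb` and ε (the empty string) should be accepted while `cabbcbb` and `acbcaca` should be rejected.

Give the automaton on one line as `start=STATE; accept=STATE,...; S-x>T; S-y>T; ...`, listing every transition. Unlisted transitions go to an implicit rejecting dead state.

The only thing that matters is how many `a`s have appeared, reduced mod 5. Use one state per residue: q0 for 0, …, q4 for 4. Reading `a` moves to the next residue; anything else stays put. q0 is accepting.
        a   b   c  
>* q0   q1  q0  q0 
   q1   q2  q1  q1 
   q2   q3  q2  q2 
   q3   q4  q3  q3 
   q4   q0  q4  q4 
(> = start, * = accepting)

start=q0; accept=q0; q0-a>q1; q0-b>q0; q0-c>q0; q1-a>q2; q1-b>q1; q1-c>q1; q2-a>q3; q2-b>q2; q2-c>q2; q3-a>q4; q3-b>q3; q3-c>q3; q4-a>q0; q4-b>q4; q4-c>q4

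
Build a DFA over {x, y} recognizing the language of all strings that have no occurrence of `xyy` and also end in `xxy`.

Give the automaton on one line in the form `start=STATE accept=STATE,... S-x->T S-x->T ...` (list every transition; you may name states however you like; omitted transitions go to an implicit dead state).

Handle the two conditions separately and then intersect. One (4 states) tracks partial matches of the forbidden pattern `xyy`; the other (4 states) tracks how much of the suffix `xxy` has currently been matched. Each combined state is a pair, one component from each; accept when both components accept.
        x   y  
>  q0   q1  q0 
   q1   q2  q3 
   q2   q2  q4 
   q3   q1  q5 
 * q4   q1  q5 
   q5   q6  q5 
   q6   q7  q5 
   q7   q7  q8 
   q8   q6  q5 
(> = start, * = accepting)

start=q0 accept=q4 q0-x->q1 q0-y->q0 q1-x->q2 q1-y->q3 q2-x->q2 q2-y->q4 q3-x->q1 q3-y->q5 q4-x->q1 q4-y->q5 q5-x->q6 q5-y->q5 q6-x->q7 q6-y->q5 q7-x->q7 q7-y->q8 q8-x->q6 q8-y->q5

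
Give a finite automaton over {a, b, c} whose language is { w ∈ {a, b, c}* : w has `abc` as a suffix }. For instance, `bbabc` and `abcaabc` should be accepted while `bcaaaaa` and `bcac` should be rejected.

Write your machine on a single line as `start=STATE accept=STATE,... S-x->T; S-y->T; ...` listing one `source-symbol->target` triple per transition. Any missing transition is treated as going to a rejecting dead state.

start=q0; accept=q3; q0-a->q1; q0-b->q0; q0-c->q0; q1-a->q1; q1-b->q2; q1-c->q0; q2-a->q1; q2-b->q0; q2-c->q3; q3-a->q1; q3-b->q0; q3-c->q0

Let each state record the length of the longest suffix of the input read so far that is also a prefix of `abc`. q1 means the last symbol is `a`; q2 means the last 2 symbols are `ab`; q3 means the last 3 symbols are `abc`. Accept only at q3, where the string currently ends in `abc`.
4 states suffice.
        a   b   c  
>  q0   q1  q0  q0 
   q1   q1  q2  q0 
   q2   q1  q0  q3 
 * q3   q1  q0  q0 
(> = start, * = accepting)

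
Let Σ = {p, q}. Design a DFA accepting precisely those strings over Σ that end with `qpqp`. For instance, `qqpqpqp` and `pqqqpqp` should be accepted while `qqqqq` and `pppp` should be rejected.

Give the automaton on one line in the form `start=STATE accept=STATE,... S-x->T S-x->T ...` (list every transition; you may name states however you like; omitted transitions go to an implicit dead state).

start=s0 accept=s4 s0-p->s0 s0-q->s1 s1-p->s2 s1-q->s1 s2-p->s0 s2-q->s3 s3-p->s4 s3-q->s1 s4-p->s0 s4-q->s3

Remember how much of `qpqp` the current input suffix matches. State s0 means no match yet; s1 means the last symbol is `q`; s2 means the last 2 symbols are `qp`; s3 means the last 3 symbols are `qpq`; s4 means the last 4 symbols are `qpqp`. Only s4 accepts. On a mismatch, fall back to the longest proper suffix that is still a prefix of `qpqp`.
        p   q  
>  s0   s0  s1 
   s1   s2  s1 
   s2   s0  s3 
   s3   s4  s1 
 * s4   s0  s3 
(> = start, * = accepting)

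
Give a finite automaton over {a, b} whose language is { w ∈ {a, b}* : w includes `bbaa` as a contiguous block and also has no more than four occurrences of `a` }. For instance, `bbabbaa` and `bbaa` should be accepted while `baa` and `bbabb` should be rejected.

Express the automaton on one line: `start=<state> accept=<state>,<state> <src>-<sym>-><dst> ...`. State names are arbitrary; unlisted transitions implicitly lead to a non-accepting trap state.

Build one automaton per condition and run them in lockstep. The first has 5 states tracking whether and how much of `bbaa` has been seen; the second has 6 states tracking the count of `a`s, saturating at 5. A product state is a pair (one from each), accepting exactly when both do. Equivalent product states are then merged.
A 16-state machine:
          a    b  
>  q0     q1   q2 
   q1     q3   q4 
   q2     q1   q5 
   q3     q6   q7 
   q4     q3   q8 
   q5     q9   q5 
   q6     q6   q6 
   q7     q6  q10 
   q8    q11   q8 
   q9    q12   q4 
   q10   q13  q10 
   q11   q14   q7 
 * q12   q14  q12 
   q13   q15   q6 
 * q14   q15  q14 
 * q15    q6  q15 
(> = start, * = accepting)

start=q0 accept=q12,q14,q15 q0-a->q1 q0-b->q2 q1-a->q3 q1-b->q4 q2-a->q1 q2-b->q5 q3-a->q6 q3-b->q7 q4-a->q3 q4-b->q8 q5-a->q9 q5-b->q5 q6-a->q6 q6-b->q6 q7-a->q6 q7-b->q10 q8-a->q11 q8-b->q8 q9-a->q12 q9-b->q4 q10-a->q13 q10-b->q10 q11-a->q14 q11-b->q7 q12-a->q14 q12-b->q12 q13-a->q15 q13-b->q6 q14-a->q15 q14-b->q14 q15-a->q6 q15-b->q15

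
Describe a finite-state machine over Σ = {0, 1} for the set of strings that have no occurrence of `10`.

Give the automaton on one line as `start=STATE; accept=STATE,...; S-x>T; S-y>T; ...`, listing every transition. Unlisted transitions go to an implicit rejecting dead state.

This is the complement of 'contains `10`'. Use the same substring-matching states — q0 through q2 holding how much of `10` has just been matched — but flip the accepting set: everything except the trap q2 accepts.
        0   1  
>* q0   q0  q1 
 * q1   q2  q1 
   q2   q2  q2 
(> = start, * = accepting)

start=q0; accept=q0,q1; q0-0>q0; q0-1>q1; q1-0>q2; q1-1>q1; q2-0>q2; q2-1>q2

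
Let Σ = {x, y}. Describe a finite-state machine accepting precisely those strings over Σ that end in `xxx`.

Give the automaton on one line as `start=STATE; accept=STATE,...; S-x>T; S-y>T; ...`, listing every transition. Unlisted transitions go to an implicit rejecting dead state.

Remember how much of `xxx` the current input suffix matches. State A means no match yet; B means the last symbol is `x`; C means the last 2 symbols are `xx`; D means the last 3 symbols are `xxx`. Only D accepts. On a mismatch, fall back to the longest proper suffix that is still a prefix of `xxx`.
With 4 states:
       x  y 
>  A   B  A 
   B   C  A 
   C   D  A 
 * D   D  A 
(> = start, * = accepting)

start=A; accept=D; A-x>B; A-y>A; B-x>C; B-y>A; C-x>D; C-y>A; D-x>D; D-y>A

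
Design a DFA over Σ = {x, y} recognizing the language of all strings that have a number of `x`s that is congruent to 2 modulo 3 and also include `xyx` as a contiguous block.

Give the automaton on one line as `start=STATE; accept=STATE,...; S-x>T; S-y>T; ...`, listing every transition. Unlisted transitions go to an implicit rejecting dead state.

Handle the two conditions separately and then intersect. One (3 states) tracks the count of `x`s modulo 3; the other (4 states) tracks whether and how much of `xyx` has been seen. Each combined state is a pair, one component from each; accept when both components accept.
12 states suffice.
          x    y  
>  s0     s1   s0 
   s1     s2   s3 
   s2     s4   s5 
   s3     s6   s7 
   s4     s1   s8 
   s5     s9  s10 
 * s6     s9   s6 
   s7     s2   s7 
   s8    s11   s0 
   s9    s11   s9 
   s10    s4  s10 
   s11    s6  s11 
(> = start, * = accepting)

start=s0; accept=s6; s0-x>s1; s0-y>s0; s1-x>s2; s1-y>s3; s2-x>s4; s2-y>s5; s3-x>s6; s3-y>s7; s4-x>s1; s4-y>s8; s5-x>s9; s5-y>s10; s6-x>s9; s6-y>s6; s7-x>s2; s7-y>s7; s8-x>s11; s8-y>s0; s9-x>s11; s9-y>s9; s10-x>s4; s10-y>s10; s11-x>s6; s11-y>s11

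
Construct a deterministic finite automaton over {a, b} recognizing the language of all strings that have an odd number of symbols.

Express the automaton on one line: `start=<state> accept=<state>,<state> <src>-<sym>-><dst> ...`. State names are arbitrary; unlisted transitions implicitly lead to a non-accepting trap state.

Only the length mod 2 matters, so use a 2-cycle: from any state, every input symbol moves to the next state, wrapping q1 back to q0. Mark q1 accepting.
        a   b  
>  q0   q1  q1 
 * q1   q0  q0 
(> = start, * = accepting)

start=q0 accept=q1 q0-a->q1 q0-b->q1 q1-a->q0 q1-b->q0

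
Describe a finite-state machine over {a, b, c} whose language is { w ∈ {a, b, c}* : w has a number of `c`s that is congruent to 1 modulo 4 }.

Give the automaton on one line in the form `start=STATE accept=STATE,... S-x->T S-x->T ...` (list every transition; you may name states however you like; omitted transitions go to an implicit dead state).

The only thing that matters is how many `c`s have appeared, reduced mod 4. Use one state per residue: S0 for 0, …, S3 for 3. Reading `c` moves to the next residue; anything else stays put. S1 is accepting.
A 4-state machine:
        a   b   c  
>  S0   S0  S0  S1 
 * S1   S1  S1  S2 
   S2   S2  S2  S3 
   S3   S3  S3  S0 
(> = start, * = accepting)

start=S0 accept=S1 S0-a->S0 S0-b->S0 S0-c->S1 S1-a->S1 S1-b->S1 S1-c->S2 S2-a->S2 S2-b->S2 S2-c->S3 S3-a->S3 S3-b->S3 S3-c->S0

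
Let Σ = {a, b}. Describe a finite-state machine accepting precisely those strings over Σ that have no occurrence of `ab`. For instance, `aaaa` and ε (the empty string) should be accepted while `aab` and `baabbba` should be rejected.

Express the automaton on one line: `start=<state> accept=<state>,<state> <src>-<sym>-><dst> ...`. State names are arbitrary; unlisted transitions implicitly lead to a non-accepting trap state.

start=q0 accept=q0,q1 q0-a->q1 q0-b->q0 q1-a->q1 q1-b->q2 q2-a->q2 q2-b->q2

Track partial matches of the forbidden pattern `ab`. State q2 is a dead state reached once `ab` has occurred; every other state accepts. q0 means no part of `ab` is currently matched.
        a   b  
>* q0   q1  q0 
 * q1   q1  q2 
   q2   q2  q2 
(> = start, * = accepting)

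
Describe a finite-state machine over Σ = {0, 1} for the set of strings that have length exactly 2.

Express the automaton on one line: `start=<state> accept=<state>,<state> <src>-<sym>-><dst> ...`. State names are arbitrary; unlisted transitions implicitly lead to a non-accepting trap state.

Count input length up to 3: every symbol moves from S0 toward S3, which means 'more than 2' and absorbs. Accept from {S2}.
4 states suffice.
        0   1  
>  S0   S1  S1 
   S1   S2  S2 
 * S2   S3  S3 
   S3   S3  S3 
(> = start, * = accepting)

start=S0 accept=S2 S0-0->S1 S0-1->S1 S1-0->S2 S1-1->S2 S2-0->S3 S2-1->S3 S3-0->S3 S3-1->S3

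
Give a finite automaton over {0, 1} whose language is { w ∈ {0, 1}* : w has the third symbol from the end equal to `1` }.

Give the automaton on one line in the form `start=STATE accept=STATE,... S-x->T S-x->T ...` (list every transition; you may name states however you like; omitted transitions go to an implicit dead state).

start=S0 accept=S11,S12,S13,S14 S0-0->S1 S0-1->S2 S1-0->S3 S1-1->S4 S2-0->S5 S2-1->S6 S3-0->S7 S3-1->S8 S4-0->S9 S4-1->S10 S5-0->S11 S5-1->S12 S6-0->S13 S6-1->S14 S7-0->S7 S7-1->S8 S8-0->S9 S8-1->S10 S9-0->S11 S9-1->S12 S10-0->S13 S10-1->S14 S11-0->S7 S11-1->S8 S12-0->S9 S12-1->S10 S13-0->S11 S13-1->S12 S14-0->S13 S14-1->S14

A DFA must remember the last 3 symbols (since which symbol is third-to-last isn't known until the input ends). Use one state per possible window of the last ≤3 symbols; accept from those whose window starts with `1`.
          0    1  
>  S0     S1   S2 
   S1     S3   S4 
   S2     S5   S6 
   S3     S7   S8 
   S4     S9  S10 
   S5    S11  S12 
   S6    S13  S14 
   S7     S7   S8 
   S8     S9  S10 
   S9    S11  S12 
   S10   S13  S14 
 * S11    S7   S8 
 * S12    S9  S10 
 * S13   S11  S12 
 * S14   S13  S14 
(> = start, * = accepting)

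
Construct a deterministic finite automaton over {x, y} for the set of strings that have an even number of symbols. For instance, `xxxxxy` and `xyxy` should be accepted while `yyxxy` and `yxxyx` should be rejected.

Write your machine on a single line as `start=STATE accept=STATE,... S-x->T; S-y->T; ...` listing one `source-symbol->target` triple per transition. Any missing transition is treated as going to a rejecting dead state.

Only the length mod 2 matters, so use a 2-cycle: from any state, every input symbol moves to the next state, wrapping S1 back to S0. Mark S0 accepting.
With 2 states:
        x   y  
>* S0   S1  S1 
   S1   S0  S0 
(> = start, * = accepting)

start=S0; accept=S0; S0-x->S1; S0-y->S1; S1-x->S0; S1-y->S0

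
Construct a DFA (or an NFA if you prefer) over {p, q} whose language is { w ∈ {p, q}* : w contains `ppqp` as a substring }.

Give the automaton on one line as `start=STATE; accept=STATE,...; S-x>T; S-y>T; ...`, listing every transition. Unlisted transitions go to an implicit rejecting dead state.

Track how much of `ppqp` has been matched so far: state A is no progress, E is the absorbing accept state reached once `ppqp` has occurred. Intermediate states record partial matches; on a mismatch, fall back to the longest reusable overlap.
       p  q 
>  A   B  A 
   B   C  A 
   C   C  D 
   D   E  A 
 * E   E  E 
(> = start, * = accepting)

start=A; accept=E; A-p>B; A-q>A; B-p>C; B-q>A; C-p>C; C-q>D; D-p>E; D-q>A; E-p>E; E-q>E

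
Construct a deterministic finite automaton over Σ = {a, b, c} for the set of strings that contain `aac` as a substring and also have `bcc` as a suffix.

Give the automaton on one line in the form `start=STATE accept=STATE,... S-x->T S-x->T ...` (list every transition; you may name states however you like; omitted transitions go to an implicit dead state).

start=s0 accept=s9 s0-a->s1 s0-b->s2 s0-c->s0 s1-a->s3 s1-b->s2 s1-c->s0 s2-a->s1 s2-b->s2 s2-c->s4 s3-a->s3 s3-b->s2 s3-c->s5 s4-a->s1 s4-b->s2 s4-c->s6 s5-a->s5 s5-b->s7 s5-c->s5 s6-a->s1 s6-b->s2 s6-c->s0 s7-a->s5 s7-b->s7 s7-c->s8 s8-a->s5 s8-b->s7 s8-c->s9 s9-a->s5 s9-b->s7 s9-c->s5

Run two small machines in parallel and take their product. The first has 4 states tracking whether and how much of `aac` has been seen; the second has 4 states tracking how much of the suffix `bcc` has currently been matched. A product state is a pair (one from each), accepting exactly when both do.
A 10-state machine:
        a   b   c  
>  s0   s1  s2  s0 
   s1   s3  s2  s0 
   s2   s1  s2  s4 
   s3   s3  s2  s5 
   s4   s1  s2  s6 
   s5   s5  s7  s5 
   s6   s1  s2  s0 
   s7   s5  s7  s8 
   s8   s5  s7  s9 
 * s9   s5  s7  s5 
(> = start, * = accepting)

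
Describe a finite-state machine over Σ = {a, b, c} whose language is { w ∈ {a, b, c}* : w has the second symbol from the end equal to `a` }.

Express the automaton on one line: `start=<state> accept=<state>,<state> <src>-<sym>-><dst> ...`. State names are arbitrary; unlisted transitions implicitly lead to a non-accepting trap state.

A DFA must remember the last 2 symbols (since which symbol is second-to-last isn't known until the input ends). Use one state per possible window of the last ≤2 symbols; accept from those whose window starts with `a`.
          a    b    c  
>  q0     q1   q2   q3 
   q1     q4   q5   q6 
   q2     q7   q8   q9 
   q3    q10  q11  q12 
 * q4     q4   q5   q6 
 * q5     q7   q8   q9 
 * q6    q10  q11  q12 
   q7     q4   q5   q6 
   q8     q7   q8   q9 
   q9    q10  q11  q12 
   q10    q4   q5   q6 
   q11    q7   q8   q9 
   q12   q10  q11  q12 
(> = start, * = accepting)

start=q0 accept=q4,q5,q6 q0-a->q1 q0-b->q2 q0-c->q3 q1-a->q4 q1-b->q5 q1-c->q6 q2-a->q7 q2-b->q8 q2-c->q9 q3-a->q10 q3-b->q11 q3-c->q12 q4-a->q4 q4-b->q5 q4-c->q6 q5-a->q7 q5-b->q8 q5-c->q9 q6-a->q10 q6-b->q11 q6-c->q12 q7-a->q4 q7-b->q5 q7-c->q6 q8-a->q7 q8-b->q8 q8-c->q9 q9-a->q10 q9-b->q11 q9-c->q12 q10-a->q4 q10-b->q5 q10-c->q6 q11-a->q7 q11-b->q8 q11-c->q9 q12-a->q10 q12-b->q11 q12-c->q12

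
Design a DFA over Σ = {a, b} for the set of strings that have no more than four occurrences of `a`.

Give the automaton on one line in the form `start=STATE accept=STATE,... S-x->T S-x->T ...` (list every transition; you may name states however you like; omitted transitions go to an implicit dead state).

start=q0 accept=q0,q1,q2,q3,q4 q0-a->q1 q0-b->q0 q1-a->q2 q1-b->q1 q2-a->q3 q2-b->q2 q3-a->q4 q3-b->q3 q4-a->q5 q4-b->q4 q5-a->q5 q5-b->q5

Only the number of `a`s matters, and only up to 5. Make a chain q0 → q1 → q2 → q3 → q4 → q5 advanced by each `a` (with q5 absorbing); every other symbol self-loops. The accepting set is {q0, q1, q2, q3, q4}.
6 states suffice.
        a   b  
>* q0   q1  q0 
 * q1   q2  q1 
 * q2   q3  q2 
 * q3   q4  q3 
 * q4   q5  q4 
   q5   q5  q5 
(> = start, * = accepting)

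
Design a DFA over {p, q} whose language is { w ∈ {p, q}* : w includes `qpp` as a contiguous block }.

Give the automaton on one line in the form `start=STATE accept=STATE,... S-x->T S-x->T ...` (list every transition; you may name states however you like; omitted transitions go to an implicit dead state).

start=A accept=D A-p->A A-q->B B-p->C B-q->B C-p->D C-q->B D-p->D D-q->D

Track how much of `qpp` has been matched so far: state A is no progress, D is the absorbing accept state reached once `qpp` has occurred. Intermediate states record partial matches; on a mismatch, fall back to the longest reusable overlap.
A 4-state machine:
       p  q 
>  A   A  B 
   B   C  B 
   C   D  B 
 * D   D  D 
(> = start, * = accepting)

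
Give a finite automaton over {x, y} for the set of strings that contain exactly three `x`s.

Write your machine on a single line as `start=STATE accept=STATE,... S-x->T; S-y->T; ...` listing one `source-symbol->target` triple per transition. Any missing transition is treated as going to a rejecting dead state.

Only the number of `x`s matters, and only up to 4. Make a chain q0 → q1 → q2 → q3 → q4 advanced by each `x` (with q4 absorbing); every other symbol self-loops. The accepting set is {q3}.
5 states suffice.
        x   y  
>  q0   q1  q0 
   q1   q2  q1 
   q2   q3  q2 
 * q3   q4  q3 
   q4   q4  q4 
(> = start, * = accepting)

start=q0; accept=q3; q0-x->q1; q0-y->q0; q1-x->q2; q1-y->q1; q2-x->q3; q2-y->q2; q3-x->q4; q3-y->q3; q4-x->q4; q4-y->q4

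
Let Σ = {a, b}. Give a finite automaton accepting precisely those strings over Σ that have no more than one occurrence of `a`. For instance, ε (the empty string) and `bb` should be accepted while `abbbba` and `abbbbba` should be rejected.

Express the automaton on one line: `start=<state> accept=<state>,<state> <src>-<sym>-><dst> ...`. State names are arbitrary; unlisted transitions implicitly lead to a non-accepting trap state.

Count `a`s, saturating at 2: state s0 means no `a` yet, s1 means one `a` seen, s2 means more than one. Each `a` increments (capped at s2); other symbols loop. Accept from {s0, s1}.
A 3-state machine:
        a   b  
>* s0   s1  s0 
 * s1   s2  s1 
   s2   s2  s2 
(> = start, * = accepting)

start=s0 accept=s0,s1 s0-a->s1 s0-b->s0 s1-a->s2 s1-b->s1 s2-a->s2 s2-b->s2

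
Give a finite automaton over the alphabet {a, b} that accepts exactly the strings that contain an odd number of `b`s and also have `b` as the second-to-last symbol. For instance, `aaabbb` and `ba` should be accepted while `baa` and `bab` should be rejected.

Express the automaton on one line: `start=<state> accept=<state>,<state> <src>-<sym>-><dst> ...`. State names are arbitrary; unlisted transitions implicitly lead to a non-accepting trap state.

Build one automaton per condition and run them in lockstep. The first has 2 states tracking the count of `b`s modulo 2; the second has 7 states tracking the last 2 symbols read. A product state is a pair (one from each), accepting exactly when both do.
With 11 states:
          a    b  
>  S0     S1   S2 
   S1     S3   S4 
   S2     S5   S6 
   S3     S3   S4 
   S4     S5   S6 
 * S5     S7   S8 
   S6     S9  S10 
   S7     S7   S8 
   S8     S9  S10 
   S9     S3   S4 
 * S10    S5   S6 
(> = start, * = accepting)

start=S0 accept=S5,S10 S0-a->S1 S0-b->S2 S1-a->S3 S1-b->S4 S2-a->S5 S2-b->S6 S3-a->S3 S3-b->S4 S4-a->S5 S4-b->S6 S5-a->S7 S5-b->S8 S6-a->S9 S6-b->S10 S7-a->S7 S7-b->S8 S8-a->S9 S8-b->S10 S9-a->S3 S9-b->S4 S10-a->S5 S10-b->S6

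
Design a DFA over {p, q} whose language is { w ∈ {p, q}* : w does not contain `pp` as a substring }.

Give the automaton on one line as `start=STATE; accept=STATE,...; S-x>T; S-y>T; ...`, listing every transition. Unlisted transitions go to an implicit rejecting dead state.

Track partial matches of the forbidden pattern `pp`. State C is a dead state reached once `pp` has occurred; every other state accepts. A means no part of `pp` is currently matched.
3 states suffice.
       p  q 
>* A   B  A 
 * B   C  A 
   C   C  C 
(> = start, * = accepting)

start=A; accept=A,B; A-p>B; A-q>A; B-p>C; B-q>A; C-p>C; C-q>C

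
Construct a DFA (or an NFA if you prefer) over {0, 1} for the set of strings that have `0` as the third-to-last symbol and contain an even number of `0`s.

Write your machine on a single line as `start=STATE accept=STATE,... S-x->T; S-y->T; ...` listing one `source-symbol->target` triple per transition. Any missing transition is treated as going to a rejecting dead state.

Handle the two conditions separately and then intersect. One (15 states) tracks the last 3 symbols read; the other (2 states) tracks the count of `0`s modulo 2. Each combined state is a pair, one component from each; accept when both components accept.
          0    1  
>  s0     s1   s2 
   s1     s3   s4 
   s2     s5   s6 
   s3     s7   s8 
   s4     s9  s10 
   s5    s11  s12 
   s6    s13  s14 
   s7    s15  s16 
 * s8    s17  s18 
 * s9    s19  s20 
   s10   s21  s22 
   s11    s7   s8 
   s12    s9  s10 
   s13   s11  s12 
   s14   s13  s14 
 * s15    s7   s8 
   s16    s9  s10 
   s17   s11  s12 
 * s18   s13  s14 
   s19   s15  s16 
   s20   s17  s18 
   s21   s19  s20 
   s22   s21  s22 
(> = start, * = accepting)

start=s0; accept=s8,s9,s15,s18; s0-0->s1; s0-1->s2; s1-0->s3; s1-1->s4; s2-0->s5; s2-1->s6; s3-0->s7; s3-1->s8; s4-0->s9; s4-1->s10; s5-0->s11; s5-1->s12; s6-0->s13; s6-1->s14; s7-0->s15; s7-1->s16; s8-0->s17; s8-1->s18; s9-0->s19; s9-1->s20; s10-0->s21; s10-1->s22; s11-0->s7; s11-1->s8; s12-0->s9; s12-1->s10; s13-0->s11; s13-1->s12; s14-0->s13; s14-1->s14; s15-0->s7; s15-1->s8; s16-0->s9; s16-1->s10; s17-0->s11; s17-1->s12; s18-0->s13; s18-1->s14; s19-0->s15; s19-1->s16; s20-0->s17; s20-1->s18; s21-0->s19; s21-1->s20; s22-0->s21; s22-1->s22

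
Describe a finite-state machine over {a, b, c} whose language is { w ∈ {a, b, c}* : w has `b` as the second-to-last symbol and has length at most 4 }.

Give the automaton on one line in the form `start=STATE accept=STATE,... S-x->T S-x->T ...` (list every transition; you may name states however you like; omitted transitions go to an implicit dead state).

start=q0 accept=q5,q6,q9,q10 q0-a->q1 q0-b->q2 q0-c->q1 q1-a->q3 q1-b->q4 q1-c->q3 q2-a->q5 q2-b->q6 q2-c->q5 q3-a->q7 q3-b->q8 q3-c->q7 q4-a->q9 q4-b->q10 q4-c->q9 q5-a->q7 q5-b->q8 q5-c->q7 q6-a->q9 q6-b->q10 q6-c->q9 q7-a->q7 q7-b->q7 q7-c->q7 q8-a->q9 q8-b->q9 q8-c->q9 q9-a->q7 q9-b->q7 q9-c->q7 q10-a->q9 q10-b->q9 q10-c->q9

Handle the two conditions separately and then intersect. One (13 states) tracks the last 2 symbols read; the other (6 states) tracks the input length, saturating at 5. Each combined state is a pair, one component from each; accept when both components accept. After merging equivalent states the machine shrinks.
With 11 states:
          a    b    c  
>  q0     q1   q2   q1 
   q1     q3   q4   q3 
   q2     q5   q6   q5 
   q3     q7   q8   q7 
   q4     q9  q10   q9 
 * q5     q7   q8   q7 
 * q6     q9  q10   q9 
   q7     q7   q7   q7 
   q8     q9   q9   q9 
 * q9     q7   q7   q7 
 * q10    q9   q9   q9 
(> = start, * = accepting)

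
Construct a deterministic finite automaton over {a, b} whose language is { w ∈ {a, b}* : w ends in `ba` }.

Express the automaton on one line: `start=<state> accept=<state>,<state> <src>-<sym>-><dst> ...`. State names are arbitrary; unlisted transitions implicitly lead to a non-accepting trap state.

Remember how much of `ba` the current input suffix matches. State S0 means no match yet; S1 means the last symbol is `b`; S2 means the last 2 symbols are `ba`. Only S2 accepts. On a mismatch, fall back to the longest proper suffix that is still a prefix of `ba`.
A 3-state machine:
        a   b  
>  S0   S0  S1 
   S1   S2  S1 
 * S2   S0  S1 
(> = start, * = accepting)

start=S0 accept=S2 S0-a->S0 S0-b->S1 S1-a->S2 S1-b->S1 S2-a->S0 S2-b->S1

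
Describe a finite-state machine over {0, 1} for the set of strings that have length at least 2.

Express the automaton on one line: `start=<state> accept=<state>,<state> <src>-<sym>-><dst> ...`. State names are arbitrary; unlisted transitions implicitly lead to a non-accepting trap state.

start=q0 accept=q2,q3 q0-0->q1 q0-1->q1 q1-0->q2 q1-1->q2 q2-0->q3 q2-1->q3 q3-0->q3 q3-1->q3

We only need to distinguish lengths 0, 1, …, 2, and '>2'. Chain q0 → q1 → q2 → q3 on every symbol, with q3 looping. Accepting states: {q2, q3}.
With 4 states:
        0   1  
>  q0   q1  q1 
   q1   q2  q2 
 * q2   q3  q3 
 * q3   q3  q3 
(> = start, * = accepting)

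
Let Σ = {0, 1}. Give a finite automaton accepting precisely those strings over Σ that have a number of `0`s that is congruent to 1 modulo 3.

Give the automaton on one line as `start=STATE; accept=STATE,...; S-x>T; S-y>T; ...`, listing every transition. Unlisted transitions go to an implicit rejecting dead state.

start=A; accept=B; A-0>B; A-1>A; B-0>C; B-1>B; C-0>A; C-1>C

Keep the running count of `0`s modulo 3: each `0` advances along the cycle A → B → C → A while other symbols loop. Accept at B.
A 3-state machine:
       0  1 
>  A   B  A 
 * B   C  B 
   C   A  C 
(> = start, * = accepting)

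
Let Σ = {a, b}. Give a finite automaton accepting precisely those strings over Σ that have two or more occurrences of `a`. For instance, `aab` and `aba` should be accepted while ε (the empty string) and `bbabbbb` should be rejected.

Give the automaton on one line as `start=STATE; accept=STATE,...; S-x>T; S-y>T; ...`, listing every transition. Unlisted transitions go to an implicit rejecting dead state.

start=s0; accept=s2,s3; s0-a>s1; s0-b>s0; s1-a>s2; s1-b>s1; s2-a>s3; s2-b>s2; s3-a>s3; s3-b>s3

Count `a`s, saturating at 3: states s0 through s2 mean 0 through 2 `a`s seen; s3 means more than 2. Each `a` increments (capped at s3); other symbols loop. Accept from {s2, s3}.
With 4 states:
        a   b  
>  s0   s1  s0 
   s1   s2  s1 
 * s2   s3  s2 
 * s3   s3  s3 
(> = start, * = accepting)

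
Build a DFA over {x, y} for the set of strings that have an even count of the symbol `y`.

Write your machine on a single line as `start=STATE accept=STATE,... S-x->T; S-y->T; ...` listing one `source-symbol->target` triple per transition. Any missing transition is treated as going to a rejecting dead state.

Keep the running count of `y`s modulo 2: each `y` advances along the cycle q0 → q1 → q0 while other symbols loop. Accept at q0.
        x   y  
>* q0   q0  q1 
   q1   q1  q0 
(> = start, * = accepting)

start=q0; accept=q0; q0-x->q0; q0-y->q1; q1-x->q1; q1-y->q0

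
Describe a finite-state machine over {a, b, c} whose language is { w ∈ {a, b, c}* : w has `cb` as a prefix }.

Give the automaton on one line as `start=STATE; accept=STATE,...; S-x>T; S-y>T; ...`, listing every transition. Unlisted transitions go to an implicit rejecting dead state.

Walk along `cb` while the input agrees: from s0 take `c` to s1, and so on. Any deviation drops to the rejecting sink s3. Once s2 is reached the prefix is confirmed and every continuation is accepted.
4 states suffice.
        a   b   c  
>  s0   s3  s3  s1 
   s1   s3  s2  s3 
 * s2   s2  s2  s2 
   s3   s3  s3  s3 
(> = start, * = accepting)

start=s0; accept=s2; s0-a>s3; s0-b>s3; s0-c>s1; s1-a>s3; s1-b>s2; s1-c>s3; s2-a>s2; s2-b>s2; s2-c>s2; s3-a>s3; s3-b>s3; s3-c>s3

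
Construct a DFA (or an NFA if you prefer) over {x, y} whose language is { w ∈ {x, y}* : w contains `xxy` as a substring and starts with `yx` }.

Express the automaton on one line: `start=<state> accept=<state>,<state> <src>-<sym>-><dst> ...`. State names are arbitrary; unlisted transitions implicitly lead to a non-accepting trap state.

Build one automaton per condition and run them in lockstep. The first has 4 states tracking whether and how much of `xxy` has been seen; the second has 4 states tracking whether the input so far still matches the prefix `yx`. A product state is a pair (one from each), accepting exactly when both do. Equivalent product states are then merged.
A 7-state machine:
       x  y 
>  A   B  C 
   B   B  B 
   C   D  B 
   D   E  F 
   E   E  G 
   F   D  F 
 * G   G  G 
(> = start, * = accepting)

start=A accept=G A-x->B A-y->C B-x->B B-y->B C-x->D C-y->B D-x->E D-y->F E-x->E E-y->G F-x->D F-y->F G-x->G G-y->G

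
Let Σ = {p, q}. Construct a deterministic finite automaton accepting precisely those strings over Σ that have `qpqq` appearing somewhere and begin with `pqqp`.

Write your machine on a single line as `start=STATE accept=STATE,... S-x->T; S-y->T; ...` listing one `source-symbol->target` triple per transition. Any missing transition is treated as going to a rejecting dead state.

Run two small machines in parallel and take their product. One (5 states) tracks whether and how much of `qpqq` has been seen; the other (6 states) tracks whether the input so far still matches the prefix `pqqp`. Each combined state is a pair, one component from each; accept when both components accept. Minimizing collapses redundant product states.
        p   q  
>  s0   s1  s2 
   s1   s2  s3 
   s2   s2  s2 
   s3   s2  s4 
   s4   s5  s2 
   s5   s6  s7 
   s6   s6  s8 
   s7   s5  s9 
   s8   s5  s8 
 * s9   s9  s9 
(> = start, * = accepting)

start=s0; accept=s9; s0-p->s1; s0-q->s2; s1-p->s2; s1-q->s3; s2-p->s2; s2-q->s2; s3-p->s2; s3-q->s4; s4-p->s5; s4-q->s2; s5-p->s6; s5-q->s7; s6-p->s6; s6-q->s8; s7-p->s5; s7-q->s9; s8-p->s5; s8-q->s8; s9-p->s9; s9-q->s9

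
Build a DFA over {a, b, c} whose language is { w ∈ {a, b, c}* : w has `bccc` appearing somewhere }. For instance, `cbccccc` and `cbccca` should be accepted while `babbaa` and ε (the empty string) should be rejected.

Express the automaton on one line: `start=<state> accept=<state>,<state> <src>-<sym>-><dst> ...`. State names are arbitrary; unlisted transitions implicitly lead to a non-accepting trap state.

start=q0 accept=q4 q0-a->q0 q0-b->q1 q0-c->q0 q1-a->q0 q1-b->q1 q1-c->q2 q2-a->q0 q2-b->q1 q2-c->q3 q3-a->q0 q3-b->q1 q3-c->q4 q4-a->q4 q4-b->q4 q4-c->q4

Track how much of `bccc` has been matched so far: state q0 is no progress, q4 is the absorbing accept state reached once `bccc` has occurred. Intermediate states record partial matches; on a mismatch, fall back to the longest reusable overlap.
        a   b   c  
>  q0   q0  q1  q0 
   q1   q0  q1  q2 
   q2   q0  q1  q3 
   q3   q0  q1  q4 
 * q4   q4  q4  q4 
(> = start, * = accepting)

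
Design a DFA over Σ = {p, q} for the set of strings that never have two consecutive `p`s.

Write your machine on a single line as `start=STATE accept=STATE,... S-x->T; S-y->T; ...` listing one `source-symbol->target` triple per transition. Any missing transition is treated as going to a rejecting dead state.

Track partial matches of the forbidden pattern `pp`. State s2 is a dead state reached once `pp` has occurred; every other state accepts. s0 means no part of `pp` is currently matched.
        p   q  
>* s0   s1  s0 
 * s1   s2  s0 
   s2   s2  s2 
(> = start, * = accepting)

start=s0; accept=s0,s1; s0-p->s1; s0-q->s0; s1-p->s2; s1-q->s0; s2-p->s2; s2-q->s2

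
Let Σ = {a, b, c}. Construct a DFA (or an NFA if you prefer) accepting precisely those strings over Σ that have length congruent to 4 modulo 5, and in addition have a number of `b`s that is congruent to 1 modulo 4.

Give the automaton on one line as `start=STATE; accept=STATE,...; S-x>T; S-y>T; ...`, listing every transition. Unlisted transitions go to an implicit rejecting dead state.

start=S0; accept=S11; S0-a>S1; S0-b>S2; S0-c>S1; S1-a>S3; S1-b>S4; S1-c>S3; S2-a>S4; S2-b>S5; S2-c>S4; S3-a>S6; S3-b>S7; S3-c>S6; S4-a>S7; S4-b>S8; S4-c>S7; S5-a>S8; S5-b>S9; S5-c>S8; S6-a>S10; S6-b>S11; S6-c>S10; S7-a>S11; S7-b>S12; S7-c>S11; S8-a>S12; S8-b>S13; S8-c>S12; S9-a>S13; S9-b>S10; S9-c>S13; S10-a>S0; S10-b>S14; S10-c>S0; S11-a>S14; S11-b>S15; S11-c>S14; S12-a>S15; S12-b>S16; S12-c>S15; S13-a>S16; S13-b>S0; S13-c>S16; S14-a>S2; S14-b>S17; S14-c>S2; S15-a>S17; S15-b>S18; S15-c>S17; S16-a>S18; S16-b>S1; S16-c>S18; S17-a>S5; S17-b>S19; S17-c>S5; S18-a>S19; S18-b>S3; S18-c>S19; S19-a>S9; S19-b>S6; S19-c>S9

Build one automaton per condition and run them in lockstep. One (5 states) tracks the input length modulo 5; the other (4 states) tracks the count of `b`s modulo 4. Each combined state is a pair, one component from each; accept when both components accept.
With 20 states:
          a    b    c  
>  S0     S1   S2   S1 
   S1     S3   S4   S3 
   S2     S4   S5   S4 
   S3     S6   S7   S6 
   S4     S7   S8   S7 
   S5     S8   S9   S8 
   S6    S10  S11  S10 
   S7    S11  S12  S11 
   S8    S12  S13  S12 
   S9    S13  S10  S13 
   S10    S0  S14   S0 
 * S11   S14  S15  S14 
   S12   S15  S16  S15 
   S13   S16   S0  S16 
   S14    S2  S17   S2 
   S15   S17  S18  S17 
   S16   S18   S1  S18 
   S17    S5  S19   S5 
   S18   S19   S3  S19 
   S19    S9   S6   S9 
(> = start, * = accepting)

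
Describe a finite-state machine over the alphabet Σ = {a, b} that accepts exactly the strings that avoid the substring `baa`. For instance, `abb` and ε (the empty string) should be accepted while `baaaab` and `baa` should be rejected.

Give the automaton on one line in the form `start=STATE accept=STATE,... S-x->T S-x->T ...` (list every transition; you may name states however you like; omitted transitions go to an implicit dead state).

Track partial matches of the forbidden pattern `baa`. State q3 is a dead state reached once `baa` has occurred; every other state accepts. q0 means no part of `baa` is currently matched.
A 4-state machine:
        a   b  
>* q0   q0  q1 
 * q1   q2  q1 
 * q2   q3  q1 
   q3   q3  q3 
(> = start, * = accepting)

start=q0 accept=q0,q1,q2 q0-a->q0 q0-b->q1 q1-a->q2 q1-b->q1 q2-a->q3 q2-b->q1 q3-a->q3 q3-b->q3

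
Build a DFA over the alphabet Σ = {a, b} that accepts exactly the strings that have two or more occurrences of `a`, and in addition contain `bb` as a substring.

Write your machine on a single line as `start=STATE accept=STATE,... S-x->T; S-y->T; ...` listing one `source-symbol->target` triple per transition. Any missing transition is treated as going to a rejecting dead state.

start=q0; accept=q10,q11; q0-a->q1; q0-b->q2; q1-a->q3; q1-b->q4; q2-a->q1; q2-b->q5; q3-a->q6; q3-b->q7; q4-a->q3; q4-b->q8; q5-a->q8; q5-b->q5; q6-a->q6; q6-b->q9; q7-a->q6; q7-b->q10; q8-a->q10; q8-b->q8; q9-a->q6; q9-b->q11; q10-a->q11; q10-b->q10; q11-a->q11; q11-b->q11

Run two small machines in parallel and take their product. The first has 4 states tracking the count of `a`s, saturating at 3; the second has 3 states tracking whether and how much of `bb` has been seen. A product state is a pair (one from each), accepting exactly when both do.
A 12-state machine:
          a    b  
>  q0     q1   q2 
   q1     q3   q4 
   q2     q1   q5 
   q3     q6   q7 
   q4     q3   q8 
   q5     q8   q5 
   q6     q6   q9 
   q7     q6  q10 
   q8    q10   q8 
   q9     q6  q11 
 * q10   q11  q10 
 * q11   q11  q11 
(> = start, * = accepting)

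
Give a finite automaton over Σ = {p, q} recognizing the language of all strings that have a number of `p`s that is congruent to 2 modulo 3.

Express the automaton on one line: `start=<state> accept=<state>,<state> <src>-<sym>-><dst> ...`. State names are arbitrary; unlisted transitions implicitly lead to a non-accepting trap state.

start=A accept=C A-p->B A-q->A B-p->C B-q->B C-p->A C-q->C

Keep the running count of `p`s modulo 3: each `p` advances along the cycle A → B → C → A while other symbols loop. Accept at C.
3 states suffice.
       p  q 
>  A   B  A 
   B   C  B 
 * C   A  C 
(> = start, * = accepting)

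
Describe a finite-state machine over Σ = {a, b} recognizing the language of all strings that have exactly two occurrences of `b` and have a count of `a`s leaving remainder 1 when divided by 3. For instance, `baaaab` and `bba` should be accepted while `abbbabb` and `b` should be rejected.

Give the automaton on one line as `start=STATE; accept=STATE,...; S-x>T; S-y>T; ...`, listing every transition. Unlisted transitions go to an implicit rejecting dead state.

start=q0; accept=q7; q0-a>q1; q0-b>q2; q1-a>q3; q1-b>q4; q2-a>q4; q2-b>q5; q3-a>q0; q3-b>q6; q4-a>q6; q4-b>q7; q5-a>q7; q5-b>q8; q6-a>q2; q6-b>q9; q7-a>q9; q7-b>q8; q8-a>q8; q8-b>q8; q9-a>q5; q9-b>q8

Build one automaton per condition and run them in lockstep. The first has 4 states tracking the count of `b`s, saturating at 3; the second has 3 states tracking the count of `a`s modulo 3. A product state is a pair (one from each), accepting exactly when both do. Minimizing collapses redundant product states.
        a   b  
>  q0   q1  q2 
   q1   q3  q4 
   q2   q4  q5 
   q3   q0  q6 
   q4   q6  q7 
   q5   q7  q8 
   q6   q2  q9 
 * q7   q9  q8 
   q8   q8  q8 
   q9   q5  q8 
(> = start, * = accepting)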